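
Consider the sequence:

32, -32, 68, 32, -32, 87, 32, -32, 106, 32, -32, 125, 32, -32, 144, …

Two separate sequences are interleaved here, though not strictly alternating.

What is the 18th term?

163

The slot pattern repeats as AAB (period 3), so there are 2 interleaved tracks.
Subsequence A is 32, -32, 32, -32, 32, -32, 32, -32, 32, -32, which is alternating ±32.
Subsequence B is 68, 87, 106, 125, 144, which is arithmetic, step +19.
Term 18 comes from subsequence B (its 6th entry): 163.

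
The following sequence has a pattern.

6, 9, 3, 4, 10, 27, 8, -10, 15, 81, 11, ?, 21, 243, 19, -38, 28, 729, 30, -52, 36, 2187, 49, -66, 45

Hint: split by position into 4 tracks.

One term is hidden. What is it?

Split by position mod 4 into 4 tracks.
Stream A: 6, 10, 15, 21, 28, 36, 45 (triangular numbers starting at T_3).
Stream B: 9, 27, 81, 243, 729, 2187 (powers 3^2, 3^3, 3^4, …).
Stream C: 3, 8, 11, 19, 30, 49 (a Fibonacci-like recurrence a_n = a_{n-1} + a_{n-2}).
Stream D: 4, -10, ?, -38, -52, -66 (linear: a_n = 18 − 14·n).
So the missing entry in stream D is -24.

-24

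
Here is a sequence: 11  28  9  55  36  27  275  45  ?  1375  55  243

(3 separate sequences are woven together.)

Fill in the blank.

The terms cycle through 3 interleaved subsequences.
Track A: 11, 55, 275, 1375 — geometric with ratio 5.
Track B: 28, 36, 45, 55 — triangular numbers starting at T_7.
Track C: 9, 27, ?, 243 — powers of 3.
The gap is track C's term 3; the rule gives 81.

81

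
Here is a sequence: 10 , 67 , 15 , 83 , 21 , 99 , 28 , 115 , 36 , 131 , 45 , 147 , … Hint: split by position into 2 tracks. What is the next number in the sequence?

55

Split by position mod 2 into 2 tracks.
Subsequence A: 10, 15, 21, 28, 36, 45. The triangular numbers T_4, T_5, ….
Subsequence B: 67, 83, 99, 115, 131, 147. Arithmetic with common difference +16.
Position 13 → subsequence A, term 7 = 55.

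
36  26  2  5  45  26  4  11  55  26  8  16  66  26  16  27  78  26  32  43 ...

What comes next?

91

Taking every 4th term gives 4 separate tracks.
Subsequence A: 36, 45, 55, 66, 78 (triangular numbers starting at T_8).
Subsequence B: 26, 26, 26, 26, 26 (always 26).
Subsequence C: 2, 4, 8, 16, 32 (powers of 2).
Subsequence D: 5, 11, 16, 27, 43 (each term equals the sum of the previous two).
Term 21 comes from subsequence A (its 6th entry): 91.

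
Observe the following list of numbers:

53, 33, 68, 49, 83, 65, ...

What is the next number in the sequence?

98

Taking every 2nd term gives 2 separate tracks.
Subsequence A: 53, 68, 83 — linear: a_n = 38 + 15·n.
Subsequence B: 33, 49, 65 — adding 16 each time.
Term 7 comes from subsequence A (its 4th entry): 98.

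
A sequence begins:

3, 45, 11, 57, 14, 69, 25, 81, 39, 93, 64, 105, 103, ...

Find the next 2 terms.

117, 167

Odd-indexed and even-indexed terms follow separate rules.
Track A = 3, 11, 14, 25, 39, 64, 103: each term equals the sum of the previous two.
Track B = 45, 57, 69, 81, 93, 105: adding 12 each time.
Position 14 → track B, term 7 = 117.
The 15th slot belongs to track A; its 8th term is 167.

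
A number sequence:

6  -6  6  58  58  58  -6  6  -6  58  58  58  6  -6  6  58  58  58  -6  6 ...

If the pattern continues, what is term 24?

Positions follow the repeating pattern AAABBB; grouping by letter gives 2 tracks.
Track A = 6, -6, 6, -6, 6, -6, 6, -6, 6, -6, 6: alternating ±6.
Track B = 58, 58, 58, 58, 58, 58, 58, 58, 58: always 58.
Position 24 falls in track B as its term 12, giving 58.

58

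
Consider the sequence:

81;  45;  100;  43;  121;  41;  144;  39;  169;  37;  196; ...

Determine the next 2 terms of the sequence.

The terms cycle through 2 interleaved subsequences.
Track A: 81, 100, 121, 144, 169, 196. The squares 9², 10², 11², ….
Track B: 45, 43, 41, 39, 37. Subtracting 2 each time.
The 12th slot belongs to track B; its 6th term is 35.
Position 13 falls in track A as its term 7, giving 225.

35, 225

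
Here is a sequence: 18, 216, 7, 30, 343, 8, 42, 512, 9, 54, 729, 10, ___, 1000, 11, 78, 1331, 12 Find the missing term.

66

Split by position mod 3: positions 1, 4, 7, … form one track, and each other residue class forms its own.
Track A: 18, 30, 42, 54, ?, 78. Linear: a_n = 6 + 12·n.
Track B: 216, 343, 512, 729, 1000, 1331. Consecutive cubes n³ from n = 6.
Track C: 7, 8, 9, 10, 11, 12. Arithmetic with common difference +1.
The gap is track A's term 5; the rule gives 66.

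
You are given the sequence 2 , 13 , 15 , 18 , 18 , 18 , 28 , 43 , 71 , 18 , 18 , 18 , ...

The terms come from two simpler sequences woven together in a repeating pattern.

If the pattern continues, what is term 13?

The slot pattern repeats as AAABBB (period 6), so there are 2 interleaved tracks.
Stream A: 2, 13, 15, 28, 43, 71 (a Fibonacci-like recurrence a_n = a_{n-1} + a_{n-2}).
Stream B: 18, 18, 18, 18, 18, 18 (the constant sequence 18).
Position 13 falls in stream A as its term 7, giving 114.

114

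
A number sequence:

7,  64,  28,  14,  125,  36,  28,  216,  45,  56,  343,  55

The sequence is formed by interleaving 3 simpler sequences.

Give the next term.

Taking every 3rd term gives 3 separate tracks.
Track A is 7, 14, 28, 56, which is geometric with ratio 2.
Track B is 64, 125, 216, 343, which is the cubes 4³, 5³, 6³, ….
Track C is 28, 36, 45, 55, which is the triangular numbers T_7, T_8, ….
Position 13 → track A, term 5 = 112.

112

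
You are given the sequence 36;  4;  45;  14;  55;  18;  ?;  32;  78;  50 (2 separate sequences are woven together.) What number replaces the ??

66

Split by position mod 2 into 2 tracks.
Track A = 36, 45, 55, ?, 78: triangular numbers n(n+1)/2 for n = 8, 9, ….
Track B = 4, 14, 18, 32, 50: Fibonacci-style (each term is the sum of the two before it).
So the missing entry in track A is 66.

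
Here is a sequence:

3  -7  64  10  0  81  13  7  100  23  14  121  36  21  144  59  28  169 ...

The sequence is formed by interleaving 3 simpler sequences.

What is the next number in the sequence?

Taking every 3rd term gives 3 separate tracks.
Track A = 3, 10, 13, 23, 36, 59: a Fibonacci-like recurrence a_n = a_{n-1} + a_{n-2}.
Track B = -7, 0, 7, 14, 21, 28: arithmetic with common difference +7.
Track C = 64, 81, 100, 121, 144, 169: perfect squares starting at 8².
Term 19 comes from track A (its 7th entry): 95.

95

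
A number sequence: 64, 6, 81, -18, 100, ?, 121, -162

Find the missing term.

54

Odd-indexed and even-indexed terms follow separate rules.
Track A is 64, 81, 100, 121, which is the squares 8², 9², 10², ….
Track B is 6, -18, ?, -162, which is geometric with ratio -3.
The gap is track B's term 3; the rule gives 54.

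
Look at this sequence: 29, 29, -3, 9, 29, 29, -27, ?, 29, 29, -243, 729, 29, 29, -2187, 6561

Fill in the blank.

81

Positions follow the repeating pattern AABB; grouping by letter gives 2 tracks.
Stream A = 29, 29, 29, 29, 29, 29, 29, 29: the constant sequence 29.
Stream B = -3, 9, -27, ?, -243, 729, -2187, 6561: a geometric progression (common ratio -3).
So the missing entry in stream B is 81.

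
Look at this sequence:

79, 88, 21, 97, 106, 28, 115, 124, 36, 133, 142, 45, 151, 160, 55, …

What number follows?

Reading positions in blocks of 3 reveals the pattern AAB — 2 tracks woven together.
Stream A: 79, 88, 97, 106, 115, 124, 133, 142, 151, 160 (linear: a_n = 70 + 9·n).
Stream B: 21, 28, 36, 45, 55 (triangular numbers starting at T_6).
Term 16 comes from stream A (its 11th entry): 169.

169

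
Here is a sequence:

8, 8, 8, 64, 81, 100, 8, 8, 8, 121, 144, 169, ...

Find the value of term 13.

8

Positions follow the repeating pattern AAABBB; grouping by letter gives 2 tracks.
Subsequence A = 8, 8, 8, 8, 8, 8: constant 8.
Subsequence B = 64, 81, 100, 121, 144, 169: perfect squares starting at 8².
Position 13 → subsequence A, term 7 = 8.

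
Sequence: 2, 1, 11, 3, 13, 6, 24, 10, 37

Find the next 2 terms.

Positions 1, 3, 5, … form one subsequence and positions 2, 4, 6, … form another.
Track A = 2, 11, 13, 24, 37: a Fibonacci-like recurrence a_n = a_{n-1} + a_{n-2}.
Track B = 1, 3, 6, 10: the triangular numbers T_1, T_2, ….
Position 10 falls in track B as its term 5, giving 15.
Term 11 comes from track A (its 6th entry): 61.

15, 61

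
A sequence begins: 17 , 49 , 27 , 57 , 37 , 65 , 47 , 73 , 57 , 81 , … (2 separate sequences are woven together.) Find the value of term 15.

The terms cycle through 2 interleaved subsequences.
Stream A = 17, 27, 37, 47, 57: adding 10 each time.
Stream B = 49, 57, 65, 73, 81: linear: a_n = 41 + 8·n.
Position 15 → stream A, term 8 = 87.

87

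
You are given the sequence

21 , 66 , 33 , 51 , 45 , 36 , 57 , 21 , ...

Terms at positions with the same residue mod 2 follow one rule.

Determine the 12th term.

-9

Split by position mod 2 into 2 tracks.
Track A = 21, 33, 45, 57: adding 12 each time.
Track B = 66, 51, 36, 21: arithmetic, step −15.
Position 12 falls in track B as its term 6, giving -9.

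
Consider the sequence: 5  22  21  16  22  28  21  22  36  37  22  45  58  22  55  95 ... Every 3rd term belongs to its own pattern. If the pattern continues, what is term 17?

22

The terms cycle through 3 interleaved subsequences.
Track A = 5, 16, 21, 37, 58, 95: each term equals the sum of the previous two.
Track B = 22, 22, 22, 22, 22: the constant sequence 22.
Track C = 21, 28, 36, 45, 55: triangular numbers starting at T_6.
The 17th slot belongs to track B; its 6th term is 22.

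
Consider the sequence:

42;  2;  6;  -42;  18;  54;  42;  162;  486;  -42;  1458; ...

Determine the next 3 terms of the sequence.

Positions follow the repeating pattern ABB; grouping by letter gives 2 tracks.
Subsequence A: 42, -42, 42, -42 — the oscillation 42·(−1)^(n+1).
Subsequence B: 2, 6, 18, 54, 162, 486, 1458 — geometric with ratio 3.
Position 12 → subsequence B, term 8 = 4374.
Term 13 comes from subsequence A (its 5th entry): 42.
Position 14 falls in subsequence B as its term 9, giving 13122.

4374, 42, 13122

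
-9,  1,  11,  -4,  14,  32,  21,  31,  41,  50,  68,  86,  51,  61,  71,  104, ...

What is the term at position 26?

Reading positions in blocks of 6 reveals the pattern AAABBB — 2 tracks woven together.
Track A is -9, 1, 11, 21, 31, 41, 51, 61, 71, which is linear: a_n = -19 + 10·n.
Track B is -4, 14, 32, 50, 68, 86, 104, which is arithmetic with common difference +18.
Position 26 → track A, term 14 = 121.

121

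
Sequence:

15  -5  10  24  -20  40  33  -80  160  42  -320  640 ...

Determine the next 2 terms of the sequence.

Reading positions in blocks of 3 reveals the pattern ABB — 2 tracks woven together.
Subsequence A: 15, 24, 33, 42. Adding 9 each time.
Subsequence B: -5, 10, -20, 40, -80, 160, -320, 640. Multiplying by -2 each time.
Term 13 comes from subsequence A (its 5th entry): 51.
Position 14 falls in subsequence B as its term 9, giving -1280.

51, -1280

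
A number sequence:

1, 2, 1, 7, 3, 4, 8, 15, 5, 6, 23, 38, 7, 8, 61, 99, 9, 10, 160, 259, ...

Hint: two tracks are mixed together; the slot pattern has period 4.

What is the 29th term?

15

Positions follow the repeating pattern AABB; grouping by letter gives 2 tracks.
Subsequence A: 1, 2, 3, 4, 5, 6, 7, 8, 9, 10. Arithmetic with common difference +1.
Subsequence B: 1, 7, 8, 15, 23, 38, 61, 99, 160, 259. Each term equals the sum of the previous two.
Position 29 → subsequence A, term 15 = 15.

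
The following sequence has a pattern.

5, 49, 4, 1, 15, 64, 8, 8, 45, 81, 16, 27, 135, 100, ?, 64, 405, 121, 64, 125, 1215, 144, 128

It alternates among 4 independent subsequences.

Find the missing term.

32

Split by position mod 4: positions 1, 5, 9, … form one track, and each other residue class forms its own.
Track A is 5, 15, 45, 135, 405, 1215, which is a geometric progression (common ratio 3).
Track B is 49, 64, 81, 100, 121, 144, which is consecutive squares n² from n = 7.
Track C is 4, 8, 16, ?, 64, 128, which is powers 2^2, 2^3, 2^4, ….
Track D is 1, 8, 27, 64, 125, which is consecutive cubes n³ from n = 1.
So the missing entry in track C is 32.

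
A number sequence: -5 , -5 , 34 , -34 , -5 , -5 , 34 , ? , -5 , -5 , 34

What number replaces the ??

-34

Positions follow the repeating pattern AABB; grouping by letter gives 2 tracks.
Track A is -5, -5, -5, -5, -5, -5, which is always -5.
Track B is 34, -34, 34, ?, 34, which is oscillating between 34 and -34.
The gap is track B's term 4; the rule gives -34.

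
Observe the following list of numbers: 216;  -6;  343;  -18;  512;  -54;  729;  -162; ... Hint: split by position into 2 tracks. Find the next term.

Split by position mod 2 into 2 tracks.
Stream A is 216, 343, 512, 729, which is perfect cubes starting at 6³.
Stream B is -6, -18, -54, -162, which is a geometric progression (common ratio 3).
Position 9 falls in stream A as its term 5, giving 1000.

1000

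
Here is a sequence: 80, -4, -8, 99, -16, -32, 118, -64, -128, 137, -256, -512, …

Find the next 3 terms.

Positions follow the repeating pattern ABB; grouping by letter gives 2 tracks.
Stream A: 80, 99, 118, 137. Linear: a_n = 61 + 19·n.
Stream B: -4, -8, -16, -32, -64, -128, -256, -512. Geometric, ×2 each step.
The 13th slot belongs to stream A; its 5th term is 156.
Position 14 → stream B, term 9 = -1024.
Position 15 → stream B, term 10 = -2048.

156, -1024, -2048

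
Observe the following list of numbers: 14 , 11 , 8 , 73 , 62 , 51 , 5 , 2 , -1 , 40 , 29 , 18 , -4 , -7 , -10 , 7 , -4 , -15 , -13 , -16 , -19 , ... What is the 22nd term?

Positions follow the repeating pattern AAABBB; grouping by letter gives 2 tracks.
Subsequence A = 14, 11, 8, 5, 2, -1, -4, -7, -10, -13, -16, -19: linear: a_n = 17 − 3·n.
Subsequence B = 73, 62, 51, 40, 29, 18, 7, -4, -15: subtracting 11 each time.
Position 22 falls in subsequence B as its term 10, giving -26.

-26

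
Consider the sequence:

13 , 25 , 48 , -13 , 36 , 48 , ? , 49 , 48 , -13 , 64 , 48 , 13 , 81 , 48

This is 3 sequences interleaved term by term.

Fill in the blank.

Split by position mod 3: positions 1, 4, 7, … form one track, and each other residue class forms its own.
Track A is 13, -13, ?, -13, 13, which is the oscillation 13·(−1)^(n+1).
Track B is 25, 36, 49, 64, 81, which is the squares 5², 6², 7², ….
Track C is 48, 48, 48, 48, 48, which is constant 48.
Track A's pattern makes the blank 13.

13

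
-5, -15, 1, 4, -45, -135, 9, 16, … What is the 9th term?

-405

Reading positions in blocks of 4 reveals the pattern AABB — 2 tracks woven together.
Stream A = -5, -15, -45, -135: geometric with ratio 3.
Stream B = 1, 4, 9, 16: the squares 1², 2², 3², ….
Position 9 → stream A, term 5 = -405.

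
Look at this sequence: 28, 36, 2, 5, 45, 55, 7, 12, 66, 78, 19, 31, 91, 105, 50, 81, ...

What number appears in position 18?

Reading positions in blocks of 4 reveals the pattern AABB — 2 tracks woven together.
Track A: 28, 36, 45, 55, 66, 78, 91, 105 (triangular numbers n(n+1)/2 for n = 7, 8, …).
Track B: 2, 5, 7, 12, 19, 31, 50, 81 (a Fibonacci-like recurrence a_n = a_{n-1} + a_{n-2}).
Term 18 comes from track A (its 10th entry): 136.

136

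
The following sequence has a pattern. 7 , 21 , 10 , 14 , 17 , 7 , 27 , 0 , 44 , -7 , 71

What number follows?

-14

Odd-indexed and even-indexed terms follow separate rules.
Track A = 7, 10, 17, 27, 44, 71: a Fibonacci-like recurrence a_n = a_{n-1} + a_{n-2}.
Track B = 21, 14, 7, 0, -7: arithmetic with common difference −7.
Position 12 → track B, term 6 = -14.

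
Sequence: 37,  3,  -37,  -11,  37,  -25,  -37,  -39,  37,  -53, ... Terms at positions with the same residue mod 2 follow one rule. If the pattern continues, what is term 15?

Split by position mod 2 into 2 tracks.
Stream A: 37, -37, 37, -37, 37 (alternating ±37).
Stream B: 3, -11, -25, -39, -53 (arithmetic, step −14).
Position 15 falls in stream A as its term 8, giving -37.

-37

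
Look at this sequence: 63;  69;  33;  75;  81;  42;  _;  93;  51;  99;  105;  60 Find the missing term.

The slot pattern repeats as AAB (period 3), so there are 2 interleaved tracks.
Track A: 63, 69, 75, 81, ?, 93, 99, 105 — adding 6 each time.
Track B: 33, 42, 51, 60 — arithmetic with common difference +9.
The gap is track A's term 5; the rule gives 87.

87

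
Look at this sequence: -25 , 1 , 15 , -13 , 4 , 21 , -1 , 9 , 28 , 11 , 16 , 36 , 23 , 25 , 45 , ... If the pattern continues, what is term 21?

66

Split by position mod 3: positions 1, 4, 7, … form one track, and each other residue class forms its own.
Track A = -25, -13, -1, 11, 23: linear: a_n = -37 + 12·n.
Track B = 1, 4, 9, 16, 25: the squares 1², 2², 3², ….
Track C = 15, 21, 28, 36, 45: triangular numbers n(n+1)/2 for n = 5, 6, ….
Position 21 → track C, term 7 = 66.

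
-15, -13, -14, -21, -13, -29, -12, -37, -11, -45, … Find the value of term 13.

-9

The terms cycle through 2 interleaved subsequences.
Track A: -15, -14, -13, -12, -11. Arithmetic with common difference +1.
Track B: -13, -21, -29, -37, -45. Arithmetic with common difference −8.
The 13th slot belongs to track A; its 7th term is -9.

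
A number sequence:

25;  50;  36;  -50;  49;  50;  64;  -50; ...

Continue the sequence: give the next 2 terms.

81, 50

Odd-indexed and even-indexed terms follow separate rules.
Track A is 25, 36, 49, 64, which is the squares 5², 6², 7², ….
Track B is 50, -50, 50, -50, which is alternating ±50.
The 9th slot belongs to track A; its 5th term is 81.
Position 10 falls in track B as its term 5, giving 50.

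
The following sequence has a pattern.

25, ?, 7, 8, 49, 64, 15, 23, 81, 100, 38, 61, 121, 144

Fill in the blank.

Positions follow the repeating pattern AABB; grouping by letter gives 2 tracks.
Stream A is 25, ?, 49, 64, 81, 100, 121, 144, which is perfect squares starting at 5².
Stream B is 7, 8, 15, 23, 38, 61, which is each term equals the sum of the previous two.
Stream A's pattern makes the blank 36.

36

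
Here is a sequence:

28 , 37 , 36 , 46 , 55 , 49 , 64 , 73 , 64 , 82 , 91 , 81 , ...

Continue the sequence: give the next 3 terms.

The slot pattern repeats as AAB (period 3), so there are 2 interleaved tracks.
Subsequence A is 28, 37, 46, 55, 64, 73, 82, 91, which is adding 9 each time.
Subsequence B is 36, 49, 64, 81, which is the squares 6², 7², 8², ….
Position 13 falls in subsequence A as its term 9, giving 100.
Position 14 falls in subsequence A as its term 10, giving 109.
The 15th slot belongs to subsequence B; its 5th term is 100.

100, 109, 100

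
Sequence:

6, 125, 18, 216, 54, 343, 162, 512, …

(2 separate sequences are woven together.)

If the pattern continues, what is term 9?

Odd-indexed and even-indexed terms follow separate rules.
Subsequence A is 6, 18, 54, 162, which is multiplying by 3 each time.
Subsequence B is 125, 216, 343, 512, which is consecutive cubes n³ from n = 5.
Term 9 comes from subsequence A (its 5th entry): 486.

486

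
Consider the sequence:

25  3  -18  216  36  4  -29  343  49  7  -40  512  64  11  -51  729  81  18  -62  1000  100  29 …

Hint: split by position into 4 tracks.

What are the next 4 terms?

-73, 1331, 121, 47

The terms cycle through 4 interleaved subsequences.
Stream A: 25, 36, 49, 64, 81, 100 — perfect squares starting at 5².
Stream B: 3, 4, 7, 11, 18, 29 — Fibonacci-style (each term is the sum of the two before it).
Stream C: -18, -29, -40, -51, -62 — arithmetic, step −11.
Stream D: 216, 343, 512, 729, 1000 — perfect cubes starting at 6³.
Position 23 → stream C, term 6 = -73.
Position 24 falls in stream D as its term 6, giving 1331.
Position 25 falls in stream A as its term 7, giving 121.
Position 26 → stream B, term 7 = 47.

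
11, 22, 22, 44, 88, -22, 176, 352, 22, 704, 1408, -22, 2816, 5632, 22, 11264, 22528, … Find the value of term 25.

Positions follow the repeating pattern AAB; grouping by letter gives 2 tracks.
Subsequence A: 11, 22, 44, 88, 176, 352, 704, 1408, 2816, 5632, 11264, 22528 — geometric with ratio 2.
Subsequence B: 22, -22, 22, -22, 22 — the oscillation 22·(−1)^(n+1).
Position 25 → subsequence A, term 17 = 720896.

720896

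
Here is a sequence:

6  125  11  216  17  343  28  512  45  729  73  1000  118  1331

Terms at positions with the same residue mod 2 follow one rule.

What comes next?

191

Odd-indexed and even-indexed terms follow separate rules.
Stream A is 6, 11, 17, 28, 45, 73, 118, which is each term equals the sum of the previous two.
Stream B is 125, 216, 343, 512, 729, 1000, 1331, which is the cubes 5³, 6³, 7³, ….
Position 15 → stream A, term 8 = 191.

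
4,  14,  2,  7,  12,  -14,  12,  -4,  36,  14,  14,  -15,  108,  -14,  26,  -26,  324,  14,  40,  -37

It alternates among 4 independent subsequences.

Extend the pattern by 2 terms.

972, -14

Split by position mod 4: positions 1, 5, 9, … form one track, and each other residue class forms its own.
Subsequence A = 4, 12, 36, 108, 324: multiplying by 3 each time.
Subsequence B = 14, -14, 14, -14, 14: the oscillation 14·(−1)^(n+1).
Subsequence C = 2, 12, 14, 26, 40: each term equals the sum of the previous two.
Subsequence D = 7, -4, -15, -26, -37: arithmetic with common difference −11.
The 21st slot belongs to subsequence A; its 6th term is 972.
The 22nd slot belongs to subsequence B; its 6th term is -14.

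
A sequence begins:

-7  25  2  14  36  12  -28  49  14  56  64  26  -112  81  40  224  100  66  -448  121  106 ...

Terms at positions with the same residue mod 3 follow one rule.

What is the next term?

Split by position mod 3: positions 1, 4, 7, … form one track, and each other residue class forms its own.
Track A: -7, 14, -28, 56, -112, 224, -448 — multiplying by -2 each time.
Track B: 25, 36, 49, 64, 81, 100, 121 — the squares 5², 6², 7², ….
Track C: 2, 12, 14, 26, 40, 66, 106 — a Fibonacci-like recurrence a_n = a_{n-1} + a_{n-2}.
The 22nd slot belongs to track A; its 8th term is 896.

896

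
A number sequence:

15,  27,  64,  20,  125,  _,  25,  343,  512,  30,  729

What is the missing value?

216

The slot pattern repeats as ABB (period 3), so there are 2 interleaved tracks.
Track A = 15, 20, 25, 30: arithmetic with common difference +5.
Track B = 27, 64, 125, ?, 343, 512, 729: the cubes 3³, 4³, 5³, ….
The gap is track B's term 4; the rule gives 216.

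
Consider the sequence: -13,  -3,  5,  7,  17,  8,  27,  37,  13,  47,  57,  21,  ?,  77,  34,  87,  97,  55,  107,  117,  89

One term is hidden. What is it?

67

The slot pattern repeats as AAB (period 3), so there are 2 interleaved tracks.
Track A: -13, -3, 7, 17, 27, 37, 47, 57, ?, 77, 87, 97, 107, 117 (adding 10 each time).
Track B: 5, 8, 13, 21, 34, 55, 89 (each term equals the sum of the previous two).
Filling track A at index 9 by its rule yields 67.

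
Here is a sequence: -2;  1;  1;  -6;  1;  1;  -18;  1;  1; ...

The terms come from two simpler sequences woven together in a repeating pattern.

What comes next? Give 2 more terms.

-54, 1

Positions follow the repeating pattern ABB; grouping by letter gives 2 tracks.
Subsequence A: -2, -6, -18 — geometric with ratio 3.
Subsequence B: 1, 1, 1, 1, 1, 1 — the constant sequence 1.
Position 10 → subsequence A, term 4 = -54.
The 11th slot belongs to subsequence B; its 7th term is 1.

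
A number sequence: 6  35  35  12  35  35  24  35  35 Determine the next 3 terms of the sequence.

The slot pattern repeats as ABB (period 3), so there are 2 interleaved tracks.
Track A is 6, 12, 24, which is geometric with ratio 2.
Track B is 35, 35, 35, 35, 35, 35, which is the constant sequence 35.
The 10th slot belongs to track A; its 4th term is 48.
Term 11 comes from track B (its 7th entry): 35.
The 12th slot belongs to track B; its 8th term is 35.

48, 35, 35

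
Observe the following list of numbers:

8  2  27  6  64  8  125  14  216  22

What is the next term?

343

Taking every 2nd term gives 2 separate tracks.
Subsequence A = 8, 27, 64, 125, 216: perfect cubes starting at 2³.
Subsequence B = 2, 6, 8, 14, 22: a Fibonacci-like recurrence a_n = a_{n-1} + a_{n-2}.
The 11th slot belongs to subsequence A; its 6th term is 343.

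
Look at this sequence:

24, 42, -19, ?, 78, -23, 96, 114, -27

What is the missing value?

60

Reading positions in blocks of 3 reveals the pattern AAB — 2 tracks woven together.
Stream A: 24, 42, ?, 78, 96, 114. Arithmetic with common difference +18.
Stream B: -19, -23, -27. Arithmetic with common difference −4.
The gap is stream A's term 3; the rule gives 60.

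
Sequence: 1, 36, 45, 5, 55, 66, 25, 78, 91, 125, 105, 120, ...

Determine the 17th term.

The slot pattern repeats as ABB (period 3), so there are 2 interleaved tracks.
Track A: 1, 5, 25, 125 (powers of 5).
Track B: 36, 45, 55, 66, 78, 91, 105, 120 (triangular numbers n(n+1)/2 for n = 8, 9, …).
The 17th slot belongs to track B; its 11th term is 171.

171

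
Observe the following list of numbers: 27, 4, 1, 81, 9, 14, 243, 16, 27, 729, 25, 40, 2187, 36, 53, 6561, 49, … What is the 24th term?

92

Split by position mod 3: positions 1, 4, 7, … form one track, and each other residue class forms its own.
Subsequence A = 27, 81, 243, 729, 2187, 6561: powers of 3.
Subsequence B = 4, 9, 16, 25, 36, 49: the squares 2², 3², 4², ….
Subsequence C = 1, 14, 27, 40, 53: arithmetic with common difference +13.
Position 24 falls in subsequence C as its term 8, giving 92.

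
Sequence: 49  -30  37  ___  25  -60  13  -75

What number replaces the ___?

-45

Odd-indexed and even-indexed terms follow separate rules.
Track A: 49, 37, 25, 13 — arithmetic, step −12.
Track B: -30, ?, -60, -75 — arithmetic, step −15.
Track B's pattern makes the blank -45.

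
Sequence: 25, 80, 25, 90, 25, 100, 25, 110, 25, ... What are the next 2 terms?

120, 25

Split by position mod 2 into 2 tracks.
Track A = 25, 25, 25, 25, 25: always 25.
Track B = 80, 90, 100, 110: adding 10 each time.
Position 10 falls in track B as its term 5, giving 120.
The 11th slot belongs to track A; its 6th term is 25.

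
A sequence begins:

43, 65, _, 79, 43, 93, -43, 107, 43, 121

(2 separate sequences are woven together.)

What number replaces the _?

-43

The terms cycle through 2 interleaved subsequences.
Track A is 43, ?, 43, -43, 43, which is oscillating between 43 and -43.
Track B is 65, 79, 93, 107, 121, which is linear: a_n = 51 + 14·n.
So the missing entry in track A is -43.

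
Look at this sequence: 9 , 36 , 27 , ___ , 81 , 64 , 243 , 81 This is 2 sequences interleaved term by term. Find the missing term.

49

Odd-indexed and even-indexed terms follow separate rules.
Subsequence A = 9, 27, 81, 243: powers 3^2, 3^3, 3^4, ….
Subsequence B = 36, ?, 64, 81: the squares 6², 7², 8², ….
Filling subsequence B at index 2 by its rule yields 49.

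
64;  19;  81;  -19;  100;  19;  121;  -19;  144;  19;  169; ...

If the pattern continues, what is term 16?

-19

Odd-indexed and even-indexed terms follow separate rules.
Track A: 64, 81, 100, 121, 144, 169 — consecutive squares n² from n = 8.
Track B: 19, -19, 19, -19, 19 — oscillating between 19 and -19.
The 16th slot belongs to track B; its 8th term is -19.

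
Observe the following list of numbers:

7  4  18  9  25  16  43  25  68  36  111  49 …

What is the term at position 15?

Odd-indexed and even-indexed terms follow separate rules.
Subsequence A: 7, 18, 25, 43, 68, 111. A Fibonacci-like recurrence a_n = a_{n-1} + a_{n-2}.
Subsequence B: 4, 9, 16, 25, 36, 49. The squares 2², 3², 4², ….
Term 15 comes from subsequence A (its 8th entry): 290.

290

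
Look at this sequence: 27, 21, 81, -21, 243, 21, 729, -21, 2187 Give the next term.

Positions 1, 3, 5, … form one subsequence and positions 2, 4, 6, … form another.
Track A is 27, 81, 243, 729, 2187, which is successive powers of 3.
Track B is 21, -21, 21, -21, which is oscillating between 21 and -21.
Term 10 comes from track B (its 5th entry): 21.

21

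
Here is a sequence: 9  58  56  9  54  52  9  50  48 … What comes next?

9

Positions follow the repeating pattern ABB; grouping by letter gives 2 tracks.
Track A is 9, 9, 9, which is the constant sequence 9.
Track B is 58, 56, 54, 52, 50, 48, which is linear: a_n = 60 − 2·n.
The 10th slot belongs to track A; its 4th term is 9.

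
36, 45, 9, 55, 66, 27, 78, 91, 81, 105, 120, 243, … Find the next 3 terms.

136, 153, 729

Reading positions in blocks of 3 reveals the pattern AAB — 2 tracks woven together.
Track A: 36, 45, 55, 66, 78, 91, 105, 120 — the triangular numbers T_8, T_9, ….
Track B: 9, 27, 81, 243 — powers 3^2, 3^3, 3^4, ….
The 13th slot belongs to track A; its 9th term is 136.
Position 14 falls in track A as its term 10, giving 153.
Term 15 comes from track B (its 5th entry): 729.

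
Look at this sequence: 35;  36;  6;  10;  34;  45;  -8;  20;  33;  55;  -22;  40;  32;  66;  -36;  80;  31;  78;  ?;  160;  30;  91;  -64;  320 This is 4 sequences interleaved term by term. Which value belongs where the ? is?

Read the sequence 4 terms at a time; column i is its own pattern.
Subsequence A = 35, 34, 33, 32, 31, 30: subtracting 1 each time.
Subsequence B = 36, 45, 55, 66, 78, 91: triangular numbers starting at T_8.
Subsequence C = 6, -8, -22, -36, ?, -64: arithmetic, step −14.
Subsequence D = 10, 20, 40, 80, 160, 320: geometric, ×2 each step.
The gap is subsequence C's term 5; the rule gives -50.

-50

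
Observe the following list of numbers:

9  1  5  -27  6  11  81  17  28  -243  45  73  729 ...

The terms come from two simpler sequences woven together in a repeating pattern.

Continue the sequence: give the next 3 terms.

118, 191, -2187

Positions follow the repeating pattern ABB; grouping by letter gives 2 tracks.
Stream A = 9, -27, 81, -243, 729: geometric with ratio -3.
Stream B = 1, 5, 6, 11, 17, 28, 45, 73: each term equals the sum of the previous two.
The 14th slot belongs to stream B; its 9th term is 118.
The 15th slot belongs to stream B; its 10th term is 191.
Position 16 falls in stream A as its term 6, giving -2187.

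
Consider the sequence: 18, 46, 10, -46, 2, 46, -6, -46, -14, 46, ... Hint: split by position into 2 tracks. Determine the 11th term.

Split by position mod 2 into 2 tracks.
Stream A: 18, 10, 2, -6, -14. Arithmetic with common difference −8.
Stream B: 46, -46, 46, -46, 46. Oscillating between 46 and -46.
Position 11 → stream A, term 6 = -22.

-22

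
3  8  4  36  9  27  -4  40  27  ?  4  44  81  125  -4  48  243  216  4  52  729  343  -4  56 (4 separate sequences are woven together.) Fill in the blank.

64

Split by position mod 4 into 4 tracks.
Stream A: 3, 9, 27, 81, 243, 729 — powers 3^1, 3^2, 3^3, ….
Stream B: 8, 27, ?, 125, 216, 343 — perfect cubes starting at 2³.
Stream C: 4, -4, 4, -4, 4, -4 — oscillating between 4 and -4.
Stream D: 36, 40, 44, 48, 52, 56 — linear: a_n = 32 + 4·n.
So the missing entry in stream B is 64.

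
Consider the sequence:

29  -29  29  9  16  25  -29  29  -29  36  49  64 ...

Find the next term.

The slot pattern repeats as AAABBB (period 6), so there are 2 interleaved tracks.
Track A: 29, -29, 29, -29, 29, -29 (alternating ±29).
Track B: 9, 16, 25, 36, 49, 64 (perfect squares starting at 3²).
Position 13 → track A, term 7 = 29.

29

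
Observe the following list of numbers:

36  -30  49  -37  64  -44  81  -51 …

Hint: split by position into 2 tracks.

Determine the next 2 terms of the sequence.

100, -58

Odd-indexed and even-indexed terms follow separate rules.
Track A: 36, 49, 64, 81. Consecutive squares n² from n = 6.
Track B: -30, -37, -44, -51. Linear: a_n = -23 − 7·n.
The 9th slot belongs to track A; its 5th term is 100.
Position 10 → track B, term 5 = -58.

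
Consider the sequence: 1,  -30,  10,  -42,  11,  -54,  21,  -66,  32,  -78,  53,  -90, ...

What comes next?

Taking every 2nd term gives 2 separate tracks.
Subsequence A: 1, 10, 11, 21, 32, 53 — a Fibonacci-like recurrence a_n = a_{n-1} + a_{n-2}.
Subsequence B: -30, -42, -54, -66, -78, -90 — arithmetic with common difference −12.
The 13th slot belongs to subsequence A; its 7th term is 85.

85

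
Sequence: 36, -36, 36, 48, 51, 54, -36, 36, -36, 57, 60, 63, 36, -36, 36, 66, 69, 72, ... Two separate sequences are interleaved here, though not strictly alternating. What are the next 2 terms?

-36, 36

Positions follow the repeating pattern AAABBB; grouping by letter gives 2 tracks.
Stream A: 36, -36, 36, -36, 36, -36, 36, -36, 36. The oscillation 36·(−1)^(n+1).
Stream B: 48, 51, 54, 57, 60, 63, 66, 69, 72. Arithmetic, step +3.
Position 19 falls in stream A as its term 10, giving -36.
The 20th slot belongs to stream A; its 11th term is 36.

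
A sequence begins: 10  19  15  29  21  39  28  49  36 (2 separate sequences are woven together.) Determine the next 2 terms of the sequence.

59, 45

Positions 1, 3, 5, … form one subsequence and positions 2, 4, 6, … form another.
Stream A: 10, 15, 21, 28, 36. Triangular numbers n(n+1)/2 for n = 4, 5, ….
Stream B: 19, 29, 39, 49. Adding 10 each time.
The 10th slot belongs to stream B; its 5th term is 59.
The 11th slot belongs to stream A; its 6th term is 45.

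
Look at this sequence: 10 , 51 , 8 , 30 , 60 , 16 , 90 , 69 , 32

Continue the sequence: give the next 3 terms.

270, 78, 64

Taking every 3rd term gives 3 separate tracks.
Track A is 10, 30, 90, which is geometric, ×3 each step.
Track B is 51, 60, 69, which is arithmetic with common difference +9.
Track C is 8, 16, 32, which is powers 2^3, 2^4, 2^5, ….
The 10th slot belongs to track A; its 4th term is 270.
Position 11 falls in track B as its term 4, giving 78.
Position 12 → track C, term 4 = 64.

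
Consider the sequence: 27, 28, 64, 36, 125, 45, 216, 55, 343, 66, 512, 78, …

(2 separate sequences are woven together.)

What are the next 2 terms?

Odd-indexed and even-indexed terms follow separate rules.
Track A = 27, 64, 125, 216, 343, 512: perfect cubes starting at 3³.
Track B = 28, 36, 45, 55, 66, 78: triangular numbers n(n+1)/2 for n = 7, 8, ….
Position 13 falls in track A as its term 7, giving 729.
Term 14 comes from track B (its 7th entry): 91.

729, 91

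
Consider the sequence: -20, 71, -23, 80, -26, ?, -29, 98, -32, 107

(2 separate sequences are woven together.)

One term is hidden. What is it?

89

The terms cycle through 2 interleaved subsequences.
Track A: -20, -23, -26, -29, -32. Arithmetic with common difference −3.
Track B: 71, 80, ?, 98, 107. Linear: a_n = 62 + 9·n.
Filling track B at index 3 by its rule yields 89.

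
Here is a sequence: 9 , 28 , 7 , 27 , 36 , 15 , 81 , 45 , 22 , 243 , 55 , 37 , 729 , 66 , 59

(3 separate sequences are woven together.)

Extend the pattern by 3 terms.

Read the sequence 3 terms at a time; column i is its own pattern.
Subsequence A = 9, 27, 81, 243, 729: powers 3^2, 3^3, 3^4, ….
Subsequence B = 28, 36, 45, 55, 66: triangular numbers starting at T_7.
Subsequence C = 7, 15, 22, 37, 59: each term equals the sum of the previous two.
The 16th slot belongs to subsequence A; its 6th term is 2187.
The 17th slot belongs to subsequence B; its 6th term is 78.
Term 18 comes from subsequence C (its 6th entry): 96.

2187, 78, 96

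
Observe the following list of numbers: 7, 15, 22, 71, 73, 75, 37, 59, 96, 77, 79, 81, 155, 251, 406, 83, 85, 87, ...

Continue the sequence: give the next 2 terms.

657, 1063

The slot pattern repeats as AAABBB (period 6), so there are 2 interleaved tracks.
Stream A: 7, 15, 22, 37, 59, 96, 155, 251, 406 (a Fibonacci-like recurrence a_n = a_{n-1} + a_{n-2}).
Stream B: 71, 73, 75, 77, 79, 81, 83, 85, 87 (adding 2 each time).
Position 19 → stream A, term 10 = 657.
Position 20 falls in stream A as its term 11, giving 1063.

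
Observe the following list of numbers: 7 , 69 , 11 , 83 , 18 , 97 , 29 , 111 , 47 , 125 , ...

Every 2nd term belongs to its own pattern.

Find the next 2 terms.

76, 139

Positions 1, 3, 5, … form one subsequence and positions 2, 4, 6, … form another.
Stream A: 7, 11, 18, 29, 47 (Fibonacci-style (each term is the sum of the two before it)).
Stream B: 69, 83, 97, 111, 125 (linear: a_n = 55 + 14·n).
Term 11 comes from stream A (its 6th entry): 76.
Position 12 → stream B, term 6 = 139.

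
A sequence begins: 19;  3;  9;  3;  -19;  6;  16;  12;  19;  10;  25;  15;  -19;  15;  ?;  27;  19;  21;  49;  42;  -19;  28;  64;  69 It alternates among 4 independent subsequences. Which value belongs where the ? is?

The terms cycle through 4 interleaved subsequences.
Track A: 19, -19, 19, -19, 19, -19. The oscillation 19·(−1)^(n+1).
Track B: 3, 6, 10, 15, 21, 28. Triangular numbers n(n+1)/2 for n = 2, 3, ….
Track C: 9, 16, 25, ?, 49, 64. Consecutive squares n² from n = 3.
Track D: 3, 12, 15, 27, 42, 69. A Fibonacci-like recurrence a_n = a_{n-1} + a_{n-2}.
So the missing entry in track C is 36.

36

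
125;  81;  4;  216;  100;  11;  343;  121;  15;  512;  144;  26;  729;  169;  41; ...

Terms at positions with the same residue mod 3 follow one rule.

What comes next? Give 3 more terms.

Split by position mod 3: positions 1, 4, 7, … form one track, and each other residue class forms its own.
Stream A: 125, 216, 343, 512, 729 (consecutive cubes n³ from n = 5).
Stream B: 81, 100, 121, 144, 169 (perfect squares starting at 9²).
Stream C: 4, 11, 15, 26, 41 (Fibonacci-style (each term is the sum of the two before it)).
Term 16 comes from stream A (its 6th entry): 1000.
The 17th slot belongs to stream B; its 6th term is 196.
Position 18 → stream C, term 6 = 67.

1000, 196, 67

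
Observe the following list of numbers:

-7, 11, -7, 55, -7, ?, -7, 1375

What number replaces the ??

275

Odd-indexed and even-indexed terms follow separate rules.
Track A: -7, -7, -7, -7 — constant -7.
Track B: 11, 55, ?, 1375 — a geometric progression (common ratio 5).
Filling track B at index 3 by its rule yields 275.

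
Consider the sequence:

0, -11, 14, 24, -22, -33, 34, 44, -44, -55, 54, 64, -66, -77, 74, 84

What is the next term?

-88

Positions follow the repeating pattern AABB; grouping by letter gives 2 tracks.
Subsequence A is 0, -11, -22, -33, -44, -55, -66, -77, which is arithmetic, step −11.
Subsequence B is 14, 24, 34, 44, 54, 64, 74, 84, which is arithmetic, step +10.
Position 17 → subsequence A, term 9 = -88.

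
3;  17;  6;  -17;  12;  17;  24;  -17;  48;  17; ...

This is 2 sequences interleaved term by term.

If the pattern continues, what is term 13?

Positions 1, 3, 5, … form one subsequence and positions 2, 4, 6, … form another.
Stream A is 3, 6, 12, 24, 48, which is geometric, ×2 each step.
Stream B is 17, -17, 17, -17, 17, which is alternating ±17.
Term 13 comes from stream A (its 7th entry): 192.

192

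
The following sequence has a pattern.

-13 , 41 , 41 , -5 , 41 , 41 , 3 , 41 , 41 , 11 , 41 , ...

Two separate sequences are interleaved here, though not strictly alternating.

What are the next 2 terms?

41, 19

Reading positions in blocks of 3 reveals the pattern ABB — 2 tracks woven together.
Stream A = -13, -5, 3, 11: linear: a_n = -21 + 8·n.
Stream B = 41, 41, 41, 41, 41, 41, 41: the constant sequence 41.
Position 12 → stream B, term 8 = 41.
Term 13 comes from stream A (its 5th entry): 19.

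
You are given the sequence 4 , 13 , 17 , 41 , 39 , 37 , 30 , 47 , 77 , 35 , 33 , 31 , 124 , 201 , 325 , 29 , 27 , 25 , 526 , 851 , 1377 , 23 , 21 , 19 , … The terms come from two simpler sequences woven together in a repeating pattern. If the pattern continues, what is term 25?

2228

The slot pattern repeats as AAABBB (period 6), so there are 2 interleaved tracks.
Stream A: 4, 13, 17, 30, 47, 77, 124, 201, 325, 526, 851, 1377 (a Fibonacci-like recurrence a_n = a_{n-1} + a_{n-2}).
Stream B: 41, 39, 37, 35, 33, 31, 29, 27, 25, 23, 21, 19 (linear: a_n = 43 − 2·n).
Position 25 falls in stream A as its term 13, giving 2228.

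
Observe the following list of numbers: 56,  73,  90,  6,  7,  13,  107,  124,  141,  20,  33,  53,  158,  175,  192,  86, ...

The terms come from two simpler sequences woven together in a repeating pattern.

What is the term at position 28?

1542

Positions follow the repeating pattern AAABBB; grouping by letter gives 2 tracks.
Subsequence A is 56, 73, 90, 107, 124, 141, 158, 175, 192, which is arithmetic, step +17.
Subsequence B is 6, 7, 13, 20, 33, 53, 86, which is Fibonacci-style (each term is the sum of the two before it).
Term 28 comes from subsequence B (its 13th entry): 1542.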